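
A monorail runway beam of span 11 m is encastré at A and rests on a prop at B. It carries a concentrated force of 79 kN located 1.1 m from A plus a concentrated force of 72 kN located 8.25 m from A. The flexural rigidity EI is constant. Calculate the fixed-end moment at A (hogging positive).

Remove the prop at B; the released (primary) structure is a cantilever built in at A.
Free-end deflection of the primary structure under the applied loading (downward +):
  point load 79 at a = 1.1: Pa²(3L − a)/(6EI) = 508.2/EI
  point load 72 at a = 8.25: Pa²(3L − a)/(6EI) = 20215/EI
  δ_0 = 20723/EI
Flexibility coefficient — unit upward force at B: δ_{BB} = L³/(3EI) = 443.7/EI.
The prop prevents deflection at B: R_B = δ_0/δ_{BB} = 20723/443.7 = 46.71 kN.
Moment equilibrium about A: M_A = Σ(load moments about A) − R_B·L = 680.9 − 46.71×11 = 167.1 kN·m.

M_A = 167.1 kN·m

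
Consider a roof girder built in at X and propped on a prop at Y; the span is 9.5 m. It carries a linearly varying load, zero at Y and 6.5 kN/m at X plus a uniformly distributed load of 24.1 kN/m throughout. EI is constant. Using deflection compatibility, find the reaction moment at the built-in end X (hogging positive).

M_X = 311 kN·m

Remove the prop at Y; the released (primary) structure is a cantilever built in at X.
Downward deflection at the released point Y due to the loads:
  triangular load, peak 6.5 at the fixed end: w₀L⁴/(30EI) = 1765/EI
  UDL 24.1: wL⁴/(8EI) = 24537/EI
  δ_0 = 26302/EI
Flexibility coefficient — unit upward force at Y: δ_{YY} = L³/(3EI) = 285.8/EI.
Compatibility at Y: δ_0 − R_Y·δ_{YY} = 0, so R_Y = 26302/285.8 = 92.03 kN.
Moment equilibrium about X: M_X = Σ(load moments about X) − R_Y·L = 1185 − 92.03×9.5 = 311 kN·m.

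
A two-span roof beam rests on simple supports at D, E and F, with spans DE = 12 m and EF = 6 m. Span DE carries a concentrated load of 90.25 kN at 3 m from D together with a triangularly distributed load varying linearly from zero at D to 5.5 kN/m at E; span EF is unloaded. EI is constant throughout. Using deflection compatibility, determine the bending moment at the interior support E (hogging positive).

M_E = 119.8 kN·m

Release continuity at E by inserting a hinge; the redundant is the internal moment M_E. The primary structure is two simply-supported spans DE and EF.
Rotations at E on the released spans (each span's end-slope, ×1/EI):
  span DE: point load 90.25 at a = 3: Pab(L + a)/(6LEI) = 507.7/EI
  span DE: triangular load, peak 5.5: w₀L³/(45EI) = 211.2/EI
  relative rotation θ_0 = (718.9 + 0)/EI = 718.9/EI
A unit hogging moment at E produces rotation L₁/(3EI) + L₂/(3EI) = 6/EI.
Compatibility: M_E·(L₁+L₂)/(3EI) = θ_0, giving M_E = 119.8 kN·m (hogging).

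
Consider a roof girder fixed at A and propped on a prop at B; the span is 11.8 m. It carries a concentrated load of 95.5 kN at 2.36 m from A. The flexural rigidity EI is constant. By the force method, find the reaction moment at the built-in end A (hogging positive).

Remove the prop at B; the released (primary) structure is a cantilever built in at A.
Free-end deflection of the primary structure under the applied loading (downward +):
  point load 95.5 at a = 2.36: Pa²(3L − a)/(6EI) = 2929/EI
Tip deflection under a unit load at B: L³/(3EI) = 547.7/EI.
Compatibility at B: δ_0 − R_B·δ_{BB} = 0, so R_B = 2929/547.7 = 5.348 kN.
Moment equilibrium about A: M_A = Σ(load moments about A) − R_B·L = 225.4 − 5.348×11.8 = 162.3 kN·m.

M_A = 162.3 kN·m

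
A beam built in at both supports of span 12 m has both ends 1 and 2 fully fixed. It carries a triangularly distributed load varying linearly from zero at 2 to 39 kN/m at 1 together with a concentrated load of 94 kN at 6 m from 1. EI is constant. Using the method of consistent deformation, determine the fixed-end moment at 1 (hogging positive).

Take the two fixed-end moments M_1, M_2 as redundants; the released structure is the simple span 12.
End rotations of the released simple span under the applied load (×1/EI):
  at 1: triangular load, peak 39: w₀L³/(45EI) = 1498/EI
  at 2: triangular load, peak 39: 7w₀L³/(360EI) = 1310/EI
  at 1: point load 94 at a = 6: Pab(L + b)/(6LEI) = 846/EI
  at 2: point load 94 at a = 6: Pab(L + a)/(6LEI) = 846/EI
  θ_10 = 2344/EI,  θ_20 = 2156/EI
Flexibility coefficients: a unit moment at one end gives L/(3EI) there and L/(6EI) at the far end, so f₁₁ = f₂₂ = 4/EI and f₁₂ = f₂₁ = 2/EI.
Compatibility — zero rotation at each built-in end:
  4 M_1 + 2 M_2 = 2344
  2 M_1 + 4 M_2 = 2156
Solving the pair gives M_1 = 421.8 kN·m and M_2 = 328.2 kN·m (hogging).

M_1 = 421.8 kN·m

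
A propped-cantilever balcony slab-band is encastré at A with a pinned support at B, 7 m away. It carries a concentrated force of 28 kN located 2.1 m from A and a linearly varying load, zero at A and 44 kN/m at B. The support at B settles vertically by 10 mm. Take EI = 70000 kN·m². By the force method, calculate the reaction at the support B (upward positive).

R_B = 81.98 kN

Remove the prop at B; the released (primary) structure is a cantilever built in at A.
Primary-structure tip deflection at B by superposition:
  point load 28 at a = 2.1: Pa²(3L − a)/(6EI) = 389/EI
  triangular load, peak 44 at the free end: 11w₀L⁴/(120EI) = 9684/EI
  δ_0 = 10073/EI
Tip deflection under a unit load at B: L³/(3EI) = 114.3/EI.
With EI = 70000 kN·m²: δ_0 = 0.1439 m and δ_{BB} = 0.001633 m/kN.
Compatibility — the beam at B must follow the support down by 0.01 m: δ_0 − R_B·δ_{BB} = 0.01, so R_B = (0.1439 − 0.01)/0.001633 = 81.98 kN.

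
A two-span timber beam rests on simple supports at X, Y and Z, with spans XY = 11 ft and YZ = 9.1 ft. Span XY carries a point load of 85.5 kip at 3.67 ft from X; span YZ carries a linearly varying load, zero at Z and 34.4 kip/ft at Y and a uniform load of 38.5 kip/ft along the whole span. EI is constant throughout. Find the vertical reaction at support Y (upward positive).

Insert a hinge at Y; M_Y is the redundant, and each span becomes simply supported.
End slopes at the hinge Y, treating each span as simply supported:
  span XY: point load 85.5 at a = 3.67: Pab(L + a)/(6LEI) = 511.2/EI
  span YZ: triangular load, peak 34.4: w₀L³/(45EI) = 576.1/EI
  span YZ: UDL 38.5: wL³/(24EI) = 1209/EI
  relative rotation θ_0 = (511.2 + 1785)/EI = 2296/EI
A unit hogging moment at Y produces rotation L₁/(3EI) + L₂/(3EI) = 6.7/EI.
Slope continuity at Y: θ_0 = M_Y·6.7/EI, so M_Y = 2296/6.7 = 342.7 kip·ft (hogging).
Span XY, ΣM about X with M_Y applied at Y: R_Y^{XY}·11 = 313.8 + 342.7, so R_Y^{XY} = 59.68 kip and R_X = 85.5 − 59.68 = 25.82 kip.
Span YZ, ΣM about Z: R_Y^{YZ}·9.1 = 2544 + 342.7, so R_Y^{YZ} = 317.2 kip and R_Z = 506.9 − 317.2 = 189.7 kip.
R_Y = 59.68 + 317.2 = 376.9 kip.

R_Y = 376.9 kip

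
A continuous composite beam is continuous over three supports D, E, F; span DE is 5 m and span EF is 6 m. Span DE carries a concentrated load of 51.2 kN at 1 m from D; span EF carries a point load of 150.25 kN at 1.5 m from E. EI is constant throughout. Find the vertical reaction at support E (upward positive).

Insert a hinge at E; M_E is the redundant, and each span becomes simply supported.
End slopes at the hinge E, treating each span as simply supported:
  span DE: point load 51.2 at a = 1: Pab(L + a)/(6LEI) = 40.96/EI
  span EF: point load 150.25 at a = 1.5: Pab(L + b)/(6LEI) = 295.8/EI
  relative rotation θ_0 = (40.96 + 295.8)/EI = 336.8/EI
A unit hogging moment at E produces rotation L₁/(3EI) + L₂/(3EI) = 3.667/EI.
Slope continuity at E: θ_0 = M_E·3.667/EI, so M_E = 336.8/3.667 = 91.84 kN·m (hogging).
Span DE, ΣM about D with M_E applied at E: R_E^{DE}·5 = 51.2 + 91.84, so R_E^{DE} = 28.61 kN and R_D = 51.2 − 28.61 = 22.59 kN.
Span EF, ΣM about F: R_E^{EF}·6 = 676.1 + 91.84, so R_E^{EF} = 128 kN and R_F = 150.2 − 128 = 22.26 kN.
R_E = 28.61 + 128 = 156.6 kN.

R_E = 156.6 kN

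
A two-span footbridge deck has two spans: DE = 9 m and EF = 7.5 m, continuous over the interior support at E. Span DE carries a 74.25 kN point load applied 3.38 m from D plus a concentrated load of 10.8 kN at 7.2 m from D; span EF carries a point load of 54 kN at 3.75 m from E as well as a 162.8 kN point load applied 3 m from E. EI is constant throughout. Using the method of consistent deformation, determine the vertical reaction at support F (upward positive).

Take M_E as the redundant. Released structure: two simple spans DE and EF with a hinge at E.
Discontinuity in slope at E on the released structure — sum the simple-span end rotations:
  span DE: point load 74.25 at a = 3.38: Pab(L + a)/(6LEI) = 323.4/EI
  span DE: point load 10.8 at a = 7.2: Pab(L + a)/(6LEI) = 41.99/EI
  span EF: point load 54 at a = 3.75: Pab(L + b)/(6LEI) = 189.8/EI
  span EF: point load 162.8 at a = 3: Pab(L + b)/(6LEI) = 586.1/EI
  relative rotation θ_0 = (365.3 + 775.9)/EI = 1141/EI
A unit hogging moment at E produces rotation L₁/(3EI) + L₂/(3EI) = 5.5/EI.
Compatibility: M_E·(L₁+L₂)/(3EI) = θ_0, giving M_E = 207.5 kN·m (hogging).
Span EF, ΣM about F: R_E^{EF}·7.5 = 935.1 + 207.5, so R_E^{EF} = 152.3 kN and R_F = 216.8 − 152.3 = 64.45 kN.

R_F = 64.45 kN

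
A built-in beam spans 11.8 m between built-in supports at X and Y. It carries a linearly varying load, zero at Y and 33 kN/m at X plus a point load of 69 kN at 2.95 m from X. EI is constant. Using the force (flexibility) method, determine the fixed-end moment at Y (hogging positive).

M_Y = 191.3 kN·m

Release both end moments; the primary structure is a simply-supported span XY with redundants M_X and M_Y.
End rotations of the released simple span under the applied load (×1/EI):
  at X: triangular load, peak 33: w₀L³/(45EI) = 1205/EI
  at Y: triangular load, peak 33: 7w₀L³/(360EI) = 1054/EI
  at X: point load 69 at a = 2.95: Pab(L + b)/(6LEI) = 525.4/EI
  at Y: point load 69 at a = 2.95: Pab(L + a)/(6LEI) = 375.3/EI
  θ_X0 = 1730/EI,  θ_Y0 = 1430/EI
Flexibility coefficients: a unit moment at one end gives L/(3EI) there and L/(6EI) at the far end, so f₁₁ = f₂₂ = 3.933/EI and f₁₂ = f₂₁ = 1.967/EI.
Compatibility — zero rotation at each built-in end:
  3.933 M_X + 1.967 M_Y = 1730
  1.967 M_X + 3.933 M_Y = 1430
Solving the pair gives M_X = 344.2 kN·m and M_Y = 191.3 kN·m (hogging).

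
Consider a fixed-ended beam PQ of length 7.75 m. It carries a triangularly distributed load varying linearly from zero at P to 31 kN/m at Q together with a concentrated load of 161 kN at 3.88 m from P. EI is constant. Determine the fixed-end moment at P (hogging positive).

M_P = 217.8 kN·m

Take the two fixed-end moments M_P, M_Q as redundants; the released structure is the simple span PQ.
Simple-span end rotations at P and Q under the given loads:
  at P: triangular load, peak 31: 7w₀L³/(360EI) = 280.6/EI
  at Q: triangular load, peak 31: w₀L³/(45EI) = 320.7/EI
  at P: point load 161 at a = 3.88: Pab(L + b)/(6LEI) = 604.1/EI
  at Q: point load 161 at a = 3.88: Pab(L + a)/(6LEI) = 604.6/EI
  θ_P0 = 884.7/EI,  θ_Q0 = 925.3/EI
Flexibility coefficients: a unit moment at one end gives L/(3EI) there and L/(6EI) at the far end, so f₁₁ = f₂₂ = 2.583/EI and f₁₂ = f₂₁ = 1.292/EI.
Compatibility — zero rotation at each built-in end:
  2.583 M_P + 1.292 M_Q = 884.7
  1.292 M_P + 2.583 M_Q = 925.3
Solving the pair gives M_P = 217.8 kN·m and M_Q = 249.3 kN·m (hogging).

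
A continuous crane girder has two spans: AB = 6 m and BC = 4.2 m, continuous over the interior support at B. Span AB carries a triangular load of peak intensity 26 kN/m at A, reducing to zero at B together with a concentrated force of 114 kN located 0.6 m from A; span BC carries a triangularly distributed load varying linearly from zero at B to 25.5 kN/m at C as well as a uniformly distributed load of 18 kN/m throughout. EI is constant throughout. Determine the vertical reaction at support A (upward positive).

Insert a hinge at B; M_B is the redundant, and each span becomes simply supported.
Discontinuity in slope at B on the released structure — sum the simple-span end rotations:
  span AB: triangular load, peak 26: 7w₀L³/(360EI) = 109.2/EI
  span AB: point load 114 at a = 0.6: Pab(L + a)/(6LEI) = 67.72/EI
  span BC: triangular load, peak 25.5: 7w₀L³/(360EI) = 36.74/EI
  span BC: UDL 18: wL³/(24EI) = 55.57/EI
  relative rotation θ_0 = (176.9 + 92.3)/EI = 269.2/EI
A unit hogging moment at B produces rotation L₁/(3EI) + L₂/(3EI) = 3.4/EI.
Compatibility: M_B·(L₁+L₂)/(3EI) = θ_0, giving M_B = 79.18 kN·m (hogging).
Span AB, ΣM about A with M_B applied at B: R_B^{AB}·6 = 224.4 + 79.18, so R_B^{AB} = 50.6 kN and R_A = 192 − 50.6 = 141.4 kN.

R_A = 141.4 kN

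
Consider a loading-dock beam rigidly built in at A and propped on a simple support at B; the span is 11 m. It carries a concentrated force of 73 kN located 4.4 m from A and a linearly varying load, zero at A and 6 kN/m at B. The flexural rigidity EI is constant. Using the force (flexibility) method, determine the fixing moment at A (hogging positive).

M_A = 196.5 kN·m

Remove the prop at B; the released (primary) structure is a cantilever built in at A.
Free-end deflection of the primary structure under the applied loading (downward +):
  point load 73 at a = 4.4: Pa²(3L − a)/(6EI) = 6737/EI
  triangular load, peak 6 at the free end: 11w₀L⁴/(120EI) = 8053/EI
  δ_0 = 14789/EI
Flexibility coefficient — unit upward force at B: δ_{BB} = L³/(3EI) = 443.7/EI.
Compatibility at B: δ_0 − R_B·δ_{BB} = 0, so R_B = 14789/443.7 = 33.33 kN.
Moment equilibrium about A: M_A = Σ(load moments about A) − R_B·L = 563.2 − 33.33×11 = 196.5 kN·m.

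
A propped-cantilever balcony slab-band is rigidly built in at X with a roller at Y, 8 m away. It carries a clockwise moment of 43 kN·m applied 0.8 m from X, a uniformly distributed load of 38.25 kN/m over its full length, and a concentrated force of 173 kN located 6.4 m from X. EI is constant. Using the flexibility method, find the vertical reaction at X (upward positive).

R_X = 240.9 kN

Take the reaction at Y as the redundant and release it; the primary structure is a cantilever fixed at X.
Deflection at Y on the released cantilever, summing each load's contribution:
  clockwise couple 43 at a = 0.8: M₀a(2L − a)/(2EI) = 261.4/EI
  UDL 38.25: wL⁴/(8EI) = 19584/EI
  point load 173 at a = 6.4: Pa²(3L − a)/(6EI) = 20786/EI
  δ_0 = 40631/EI
Flexibility coefficient — unit upward force at Y: δ_{YY} = L³/(3EI) = 170.7/EI.
The prop prevents deflection at Y: R_Y = δ_0/δ_{YY} = 40631/170.7 = 238.1 kN.
Vertical equilibrium: R_X = ΣP − R_Y = 479 − 238.1 = 240.9 kN.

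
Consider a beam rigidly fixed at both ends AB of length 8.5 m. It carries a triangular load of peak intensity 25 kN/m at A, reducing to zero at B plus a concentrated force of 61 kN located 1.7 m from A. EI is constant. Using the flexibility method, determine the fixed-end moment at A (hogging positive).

Take the two fixed-end moments M_A, M_B as redundants; the released structure is the simple span AB.
End rotations of the released simple span under the applied load (×1/EI):
  at A: triangular load, peak 25: w₀L³/(45EI) = 341.2/EI
  at B: triangular load, peak 25: 7w₀L³/(360EI) = 298.5/EI
  at A: point load 61 at a = 1.7: Pab(L + b)/(6LEI) = 211.5/EI
  at B: point load 61 at a = 1.7: Pab(L + a)/(6LEI) = 141/EI
  θ_A0 = 552.7/EI,  θ_B0 = 439.6/EI
Flexibility coefficients: a unit moment at one end gives L/(3EI) there and L/(6EI) at the far end, so f₁₁ = f₂₂ = 2.833/EI and f₁₂ = f₂₁ = 1.417/EI.
Compatibility — zero rotation at each built-in end:
  2.833 M_A + 1.417 M_B = 552.7
  1.417 M_A + 2.833 M_B = 439.6
Solving the pair gives M_A = 156.7 kN·m and M_B = 76.8 kN·m (hogging).

M_A = 156.7 kN·m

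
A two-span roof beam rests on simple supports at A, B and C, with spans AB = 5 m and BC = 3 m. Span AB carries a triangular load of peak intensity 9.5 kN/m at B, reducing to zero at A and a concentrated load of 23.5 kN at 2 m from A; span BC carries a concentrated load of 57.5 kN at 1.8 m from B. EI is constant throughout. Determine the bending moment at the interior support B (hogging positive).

Release continuity at B by inserting a hinge; the redundant is the internal moment M_B. The primary structure is two simply-supported spans AB and BC.
Rotations at B on the released spans (each span's end-slope, ×1/EI):
  span AB: triangular load, peak 9.5: w₀L³/(45EI) = 26.39/EI
  span AB: point load 23.5 at a = 2: Pab(L + a)/(6LEI) = 32.9/EI
  span BC: point load 57.5 at a = 1.8: Pab(L + b)/(6LEI) = 28.98/EI
  relative rotation θ_0 = (59.29 + 28.98)/EI = 88.27/EI
A unit hogging moment at B produces rotation L₁/(3EI) + L₂/(3EI) = 2.667/EI.
Compatibility: M_B·(L₁+L₂)/(3EI) = θ_0, giving M_B = 33.1 kN·m (hogging).

M_B = 33.1 kN·m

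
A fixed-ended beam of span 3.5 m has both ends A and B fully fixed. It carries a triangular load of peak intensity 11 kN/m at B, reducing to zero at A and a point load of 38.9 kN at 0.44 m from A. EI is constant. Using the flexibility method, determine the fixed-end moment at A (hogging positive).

Take the two fixed-end moments M_A, M_B as redundants; the released structure is the simple span AB.
On the primary (simply-supported) span, the end slopes from the loading are:
  at A: triangular load, peak 11: 7w₀L³/(360EI) = 9.17/EI
  at B: triangular load, peak 11: w₀L³/(45EI) = 10.48/EI
  at A: point load 38.9 at a = 0.44: Pab(L + b)/(6LEI) = 16.36/EI
  at B: point load 38.9 at a = 0.44: Pab(L + a)/(6LEI) = 9.827/EI
  θ_A0 = 25.53/EI,  θ_B0 = 20.31/EI
Flexibility coefficients: a unit moment at one end gives L/(3EI) there and L/(6EI) at the far end, so f₁₁ = f₂₂ = 1.167/EI and f₁₂ = f₂₁ = 0.5833/EI.
Compatibility — zero rotation at each built-in end:
  1.167 M_A + 0.5833 M_B = 25.53
  0.5833 M_A + 1.167 M_B = 20.31
Solving the pair gives M_A = 17.57 kN·m and M_B = 8.619 kN·m (hogging).

M_A = 17.57 kN·m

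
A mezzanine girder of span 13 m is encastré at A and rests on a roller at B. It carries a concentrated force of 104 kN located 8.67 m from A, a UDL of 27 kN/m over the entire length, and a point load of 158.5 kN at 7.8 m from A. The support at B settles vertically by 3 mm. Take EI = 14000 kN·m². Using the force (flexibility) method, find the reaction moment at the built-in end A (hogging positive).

M_A = 1117 kN·m

Remove the prop at B; the released (primary) structure is a cantilever built in at A.
Deflection at B on the released cantilever, summing each load's contribution:
  point load 104 at a = 8.67: Pa²(3L − a)/(6EI) = 39518/EI
  UDL 27: wL⁴/(8EI) = 96393/EI
  point load 158.5 at a = 7.8: Pa²(3L − a)/(6EI) = 50144/EI
  δ_0 = 186055/EI
Tip deflection under a unit load at B: L³/(3EI) = 732.3/EI.
With EI = 14000 kN·m²: δ_0 = 13.29 m and δ_{BB} = 0.05231 m/kN.
Compatibility — the beam at B must follow the support down by 0.003 m: δ_0 − R_B·δ_{BB} = 0.003, so R_B = (13.29 − 0.003)/0.05231 = 254 kN.
Moment equilibrium about A: M_A = Σ(load moments about A) − R_B·L = 4419 − 254×13 = 1117 kN·m.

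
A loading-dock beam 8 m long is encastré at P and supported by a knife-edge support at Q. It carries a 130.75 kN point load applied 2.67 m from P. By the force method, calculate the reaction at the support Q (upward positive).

Take the reaction at Q as the redundant and release it; the primary structure is a cantilever fixed at P.
Free-end deflection of the primary structure under the applied loading (downward +):
  point load 130.75 at a = 2.67: Pa²(3L − a)/(6EI) = 3314/EI
Tip deflection under a unit load at Q: L³/(3EI) = 170.7/EI.
Compatibility at Q: δ_0 − R_Q·δ_{QQ} = 0, so R_Q = 3314/170.7 = 19.42 kN.

R_Q = 19.42 kN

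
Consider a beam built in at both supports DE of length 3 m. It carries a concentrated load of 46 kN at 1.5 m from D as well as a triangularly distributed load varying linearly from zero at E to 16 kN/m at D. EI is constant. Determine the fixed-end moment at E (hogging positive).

Take the two fixed-end moments M_D, M_E as redundants; the released structure is the simple span DE.
Simple-span end rotations at D and E under the given loads:
  at D: point load 46 at a = 1.5: Pab(L + b)/(6LEI) = 25.88/EI
  at E: point load 46 at a = 1.5: Pab(L + a)/(6LEI) = 25.88/EI
  at D: triangular load, peak 16: w₀L³/(45EI) = 9.6/EI
  at E: triangular load, peak 16: 7w₀L³/(360EI) = 8.4/EI
  θ_D0 = 35.48/EI,  θ_E0 = 34.27/EI
Flexibility coefficients: a unit moment at one end gives L/(3EI) there and L/(6EI) at the far end, so f₁₁ = f₂₂ = 1/EI and f₁₂ = f₂₁ = 0.5/EI.
Compatibility — zero rotation at each built-in end:
  1 M_D + 0.5 M_E = 35.48
  0.5 M_D + 1 M_E = 34.27
Solving the pair gives M_D = 24.45 kN·m and M_E = 22.05 kN·m (hogging).

M_E = 22.05 kN·m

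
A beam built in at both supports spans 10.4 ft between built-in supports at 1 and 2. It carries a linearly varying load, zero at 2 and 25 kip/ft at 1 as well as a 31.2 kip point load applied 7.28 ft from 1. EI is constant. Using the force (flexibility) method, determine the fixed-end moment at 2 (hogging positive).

Take the two fixed-end moments M_1, M_2 as redundants; the released structure is the simple span 12.
End rotations of the released simple span under the applied load (×1/EI):
  at 1: triangular load, peak 25: w₀L³/(45EI) = 624.9/EI
  at 2: triangular load, peak 25: 7w₀L³/(360EI) = 546.8/EI
  at 1: point load 31.2 at a = 7.28: Pab(L + b)/(6LEI) = 153.5/EI
  at 2: point load 31.2 at a = 7.28: Pab(L + a)/(6LEI) = 200.8/EI
  θ_10 = 778.5/EI,  θ_20 = 747.6/EI
Flexibility coefficients: a unit moment at one end gives L/(3EI) there and L/(6EI) at the far end, so f₁₁ = f₂₂ = 3.467/EI and f₁₂ = f₂₁ = 1.733/EI.
Compatibility — zero rotation at each built-in end:
  3.467 M_1 + 1.733 M_2 = 778.5
  1.733 M_1 + 3.467 M_2 = 747.6
Solving the pair gives M_1 = 155.6 kip·ft and M_2 = 137.8 kip·ft (hogging).

M_2 = 137.8 kip·ft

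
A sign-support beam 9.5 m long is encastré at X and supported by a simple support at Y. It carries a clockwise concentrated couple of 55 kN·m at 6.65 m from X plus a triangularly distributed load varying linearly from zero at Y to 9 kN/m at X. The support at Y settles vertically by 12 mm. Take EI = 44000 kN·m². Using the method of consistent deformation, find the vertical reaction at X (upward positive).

R_X = 28.14 kN

Remove the prop at Y; the released (primary) structure is a cantilever built in at X.
Primary-structure tip deflection at Y by superposition:
  clockwise couple 55 at a = 6.65: M₀a(2L − a)/(2EI) = 2259/EI
  triangular load, peak 9 at the fixed end: w₀L⁴/(30EI) = 2444/EI
  δ_0 = 4702/EI
Flexibility coefficient — unit upward force at Y: δ_{YY} = L³/(3EI) = 285.8/EI.
With EI = 44000 kN·m²: δ_0 = 0.10686 m and δ_{YY} = 0.006495 m/kN.
Compatibility — the beam at Y must follow the support down by 0.012 m: δ_0 − R_Y·δ_{YY} = 0.012, so R_Y = (0.10686 − 0.012)/0.006495 = 14.61 kN.
Vertical equilibrium: R_X = ΣP − R_Y = 42.75 − 14.61 = 28.14 kN.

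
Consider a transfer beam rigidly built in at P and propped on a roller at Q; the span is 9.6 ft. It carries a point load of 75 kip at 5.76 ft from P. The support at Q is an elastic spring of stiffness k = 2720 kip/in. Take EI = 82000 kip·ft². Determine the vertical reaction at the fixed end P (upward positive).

R_P = 42.87 kip

Remove the prop at Q; the released (primary) structure is a cantilever built in at P.
Primary-structure tip deflection at Q by superposition:
  point load 75 at a = 5.76: Pa²(3L − a)/(6EI) = 9555/EI
Tip deflection under a unit load at Q: L³/(3EI) = 294.9/EI.
With EI = 82000 kip·ft²: δ_0 = 0.11653 ft and δ_{QQ} = 0.003596 ft/kip.
Compatibility — the spring shortens by R_Q/k under the reaction it provides: δ_0 − R_Q·δ_{QQ} = R_Q/k. With 1/k = 1/(2720×12) ft/kip = 0.000031 ft/kip, R_Q = δ_0 / (δ_{QQ} + 1/k) = 0.11653 / (0.003596 + 0.000031) = 32.13 kip.
Vertical equilibrium: R_P = ΣP − R_Q = 75 − 32.13 = 42.87 kip.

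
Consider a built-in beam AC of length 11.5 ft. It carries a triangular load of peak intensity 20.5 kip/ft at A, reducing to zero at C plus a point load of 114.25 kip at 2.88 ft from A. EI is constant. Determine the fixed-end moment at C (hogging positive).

Take the two fixed-end moments M_A, M_C as redundants; the released structure is the simple span AC.
On the primary (simply-supported) span, the end slopes from the loading are:
  at A: triangular load, peak 20.5: w₀L³/(45EI) = 692.8/EI
  at C: triangular load, peak 20.5: 7w₀L³/(360EI) = 606.2/EI
  at A: point load 114.25 at a = 2.88: Pab(L + b)/(6LEI) = 827.1/EI
  at C: point load 114.25 at a = 2.88: Pab(L + a)/(6LEI) = 591.1/EI
  θ_A0 = 1520/EI,  θ_C0 = 1197/EI
Flexibility coefficients: a unit moment at one end gives L/(3EI) there and L/(6EI) at the far end, so f₁₁ = f₂₂ = 3.833/EI and f₁₂ = f₂₁ = 1.917/EI.
Compatibility — zero rotation at each built-in end:
  3.833 M_A + 1.917 M_C = 1520
  1.917 M_A + 3.833 M_C = 1197
Solving the pair gives M_A = 320.4 kip·ft and M_C = 152.1 kip·ft (hogging).

M_C = 152.1 kip·ft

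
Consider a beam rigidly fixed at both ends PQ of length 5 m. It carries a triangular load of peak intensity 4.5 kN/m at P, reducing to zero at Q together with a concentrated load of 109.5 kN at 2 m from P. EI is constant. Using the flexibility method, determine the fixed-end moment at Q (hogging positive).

M_Q = 56.31 kN·m

Take the two fixed-end moments M_P, M_Q as redundants; the released structure is the simple span PQ.
End rotations of the released simple span under the applied load (×1/EI):
  at P: triangular load, peak 4.5: w₀L³/(45EI) = 12.5/EI
  at Q: triangular load, peak 4.5: 7w₀L³/(360EI) = 10.94/EI
  at P: point load 109.5 at a = 2: Pab(L + b)/(6LEI) = 175.2/EI
  at Q: point load 109.5 at a = 2: Pab(L + a)/(6LEI) = 153.3/EI
  θ_P0 = 187.7/EI,  θ_Q0 = 164.2/EI
Flexibility coefficients: a unit moment at one end gives L/(3EI) there and L/(6EI) at the far end, so f₁₁ = f₂₂ = 1.667/EI and f₁₂ = f₂₁ = 0.8333/EI.
Compatibility — zero rotation at each built-in end:
  1.667 M_P + 0.8333 M_Q = 187.7
  0.8333 M_P + 1.667 M_Q = 164.2
Solving the pair gives M_P = 84.47 kN·m and M_Q = 56.31 kN·m (hogging).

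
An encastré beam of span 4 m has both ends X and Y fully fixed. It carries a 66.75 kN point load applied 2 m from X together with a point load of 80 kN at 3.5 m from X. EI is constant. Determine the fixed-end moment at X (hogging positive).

Take the two fixed-end moments M_X, M_Y as redundants; the released structure is the simple span XY.
Simple-span end rotations at X and Y under the given loads:
  at X: point load 66.75 at a = 2: Pab(L + b)/(6LEI) = 66.75/EI
  at Y: point load 66.75 at a = 2: Pab(L + a)/(6LEI) = 66.75/EI
  at X: point load 80 at a = 3.5: Pab(L + b)/(6LEI) = 26.25/EI
  at Y: point load 80 at a = 3.5: Pab(L + a)/(6LEI) = 43.75/EI
  θ_X0 = 93/EI,  θ_Y0 = 110.5/EI
Flexibility coefficients: a unit moment at one end gives L/(3EI) there and L/(6EI) at the far end, so f₁₁ = f₂₂ = 1.333/EI and f₁₂ = f₂₁ = 0.6667/EI.
Compatibility — zero rotation at each built-in end:
  1.333 M_X + 0.6667 M_Y = 93
  0.6667 M_X + 1.333 M_Y = 110.5
Solving the pair gives M_X = 37.75 kN·m and M_Y = 64 kN·m (hogging).

M_X = 37.75 kN·m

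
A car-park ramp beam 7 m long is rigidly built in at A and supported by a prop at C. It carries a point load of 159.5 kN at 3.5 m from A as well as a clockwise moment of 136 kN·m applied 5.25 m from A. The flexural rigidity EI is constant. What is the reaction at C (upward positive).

Take the reaction at C as the redundant and release it; the primary structure is a cantilever fixed at A.
Primary-structure tip deflection at C by superposition:
  point load 159.5 at a = 3.5: Pa²(3L − a)/(6EI) = 5699/EI
  clockwise couple 136 at a = 5.25: M₀a(2L − a)/(2EI) = 3124/EI
  δ_0 = 8823/EI
Tip deflection under a unit load at C: L³/(3EI) = 114.3/EI.
The prop prevents deflection at C: R_C = δ_0/δ_{CC} = 8823/114.3 = 77.17 kN.

R_C = 77.17 kN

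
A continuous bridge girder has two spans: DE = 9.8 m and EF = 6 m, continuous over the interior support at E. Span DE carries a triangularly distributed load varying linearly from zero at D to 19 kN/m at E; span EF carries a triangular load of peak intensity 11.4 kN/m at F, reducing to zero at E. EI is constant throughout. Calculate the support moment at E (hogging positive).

M_E = 84.55 kN·m

Take M_E as the redundant. Released structure: two simple spans DE and EF with a hinge at E.
Discontinuity in slope at E on the released structure — sum the simple-span end rotations:
  span DE: triangular load, peak 19: w₀L³/(45EI) = 397.4/EI
  span EF: triangular load, peak 11.4: 7w₀L³/(360EI) = 47.88/EI
  relative rotation θ_0 = (397.4 + 47.88)/EI = 445.3/EI
A unit hogging moment at E produces rotation L₁/(3EI) + L₂/(3EI) = 5.267/EI.
Slope continuity at E: θ_0 = M_E·5.267/EI, so M_E = 445.3/5.267 = 84.55 kN·m (hogging).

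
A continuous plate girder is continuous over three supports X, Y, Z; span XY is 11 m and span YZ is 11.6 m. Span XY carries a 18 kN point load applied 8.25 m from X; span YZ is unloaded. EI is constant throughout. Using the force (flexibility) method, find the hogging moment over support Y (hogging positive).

Release continuity at Y by inserting a hinge; the redundant is the internal moment M_Y. The primary structure is two simply-supported spans XY and YZ.
Rotations at Y on the released spans (each span's end-slope, ×1/EI):
  span XY: point load 18 at a = 8.25: Pab(L + a)/(6LEI) = 119.1/EI
  relative rotation θ_0 = (119.1 + 0)/EI = 119.1/EI
A unit hogging moment at Y produces rotation L₁/(3EI) + L₂/(3EI) = 7.533/EI.
Slope continuity at Y: θ_0 = M_Y·7.533/EI, so M_Y = 119.1/7.533 = 15.81 kN·m (hogging).

M_Y = 15.81 kN·m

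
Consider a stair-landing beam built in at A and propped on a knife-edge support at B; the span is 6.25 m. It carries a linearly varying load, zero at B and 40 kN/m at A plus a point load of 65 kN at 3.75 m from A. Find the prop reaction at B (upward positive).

R_B = 53.08 kN

Choose R_B as the redundant. The primary structure is the cantilever fixed at A.
Downward deflection at the released point B due to the loads:
  triangular load, peak 40 at the fixed end: w₀L⁴/(30EI) = 2035/EI
  point load 65 at a = 3.75: Pa²(3L − a)/(6EI) = 2285/EI
  δ_0 = 4320/EI
Tip deflection under a unit load at B: L³/(3EI) = 81.38/EI.
The prop prevents deflection at B: R_B = δ_0/δ_{BB} = 4320/81.38 = 53.08 kN.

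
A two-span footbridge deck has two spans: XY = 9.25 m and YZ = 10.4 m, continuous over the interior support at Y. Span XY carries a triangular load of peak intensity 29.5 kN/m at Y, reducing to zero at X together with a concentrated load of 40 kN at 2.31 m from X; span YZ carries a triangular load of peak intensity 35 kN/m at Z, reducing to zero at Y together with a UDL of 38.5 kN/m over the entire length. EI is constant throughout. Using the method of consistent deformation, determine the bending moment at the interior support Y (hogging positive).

M_Y = 492 kN·m

Insert a hinge at Y; M_Y is the redundant, and each span becomes simply supported.
End slopes at the hinge Y, treating each span as simply supported:
  span XY: triangular load, peak 29.5: w₀L³/(45EI) = 518.8/EI
  span XY: point load 40 at a = 2.31: Pab(L + a)/(6LEI) = 133.6/EI
  span YZ: triangular load, peak 35: 7w₀L³/(360EI) = 765.5/EI
  span YZ: UDL 38.5: wL³/(24EI) = 1804/EI
  relative rotation θ_0 = (652.4 + 2570)/EI = 3222/EI
A unit hogging moment at Y produces rotation L₁/(3EI) + L₂/(3EI) = 6.55/EI.
Compatibility: M_Y·(L₁+L₂)/(3EI) = θ_0, giving M_Y = 492 kN·m (hogging).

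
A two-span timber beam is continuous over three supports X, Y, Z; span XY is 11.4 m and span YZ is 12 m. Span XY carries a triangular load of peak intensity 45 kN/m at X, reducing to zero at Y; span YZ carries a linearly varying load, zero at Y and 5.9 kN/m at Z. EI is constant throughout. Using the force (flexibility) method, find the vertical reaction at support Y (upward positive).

Take M_Y as the redundant. Released structure: two simple spans XY and YZ with a hinge at Y.
Discontinuity in slope at Y on the released structure — sum the simple-span end rotations:
  span XY: triangular load, peak 45: 7w₀L³/(360EI) = 1296/EI
  span YZ: triangular load, peak 5.9: 7w₀L³/(360EI) = 198.2/EI
  relative rotation θ_0 = (1296 + 198.2)/EI = 1495/EI
A unit hogging moment at Y produces rotation L₁/(3EI) + L₂/(3EI) = 7.8/EI.
Slope continuity at Y: θ_0 = M_Y·7.8/EI, so M_Y = 1495/7.8 = 191.6 kN·m (hogging).
Span XY, ΣM about X with M_Y applied at Y: R_Y^{XY}·11.4 = 974.7 + 191.6, so R_Y^{XY} = 102.3 kN and R_X = 256.5 − 102.3 = 154.2 kN.
Span YZ, ΣM about Z: R_Y^{YZ}·12 = 141.6 + 191.6, so R_Y^{YZ} = 27.77 kN and R_Z = 35.4 − 27.77 = 7.632 kN.
R_Y = 102.3 + 27.77 = 130.1 kN.

R_Y = 130.1 kN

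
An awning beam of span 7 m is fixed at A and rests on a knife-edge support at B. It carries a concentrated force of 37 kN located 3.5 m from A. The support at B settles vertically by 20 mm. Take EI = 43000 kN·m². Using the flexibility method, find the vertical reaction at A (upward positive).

Choose R_B as the redundant. The primary structure is the cantilever fixed at A.
Primary-structure tip deflection at B by superposition:
  point load 37 at a = 3.5: Pa²(3L − a)/(6EI) = 1322/EI
Tip deflection under a unit load at B: L³/(3EI) = 114.3/EI.
With EI = 43000 kN·m²: δ_0 = 0.030744 m and δ_{BB} = 0.002659 m/kN.
Compatibility — the beam at B must follow the support down by 0.02 m: δ_0 − R_B·δ_{BB} = 0.02, so R_B = (0.030744 − 0.02)/0.002659 = 4.041 kN.
Vertical equilibrium: R_A = ΣP − R_B = 37 − 4.041 = 32.96 kN.

R_A = 32.96 kN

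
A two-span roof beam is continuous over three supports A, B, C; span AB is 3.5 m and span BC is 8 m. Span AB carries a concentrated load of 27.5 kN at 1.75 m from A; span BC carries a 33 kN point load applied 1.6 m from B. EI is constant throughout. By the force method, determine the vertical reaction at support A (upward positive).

R_A = 4.625 kN

Take M_B as the redundant. Released structure: two simple spans AB and BC with a hinge at B.
Discontinuity in slope at B on the released structure — sum the simple-span end rotations:
  span AB: point load 27.5 at a = 1.75: Pab(L + a)/(6LEI) = 21.05/EI
  span BC: point load 33 at a = 1.6: Pab(L + b)/(6LEI) = 101.4/EI
  relative rotation θ_0 = (21.05 + 101.4)/EI = 122.4/EI
A unit hogging moment at B produces rotation L₁/(3EI) + L₂/(3EI) = 3.833/EI.
Slope continuity at B: θ_0 = M_B·3.833/EI, so M_B = 122.4/3.833 = 31.94 kN·m (hogging).
Span AB, ΣM about A with M_B applied at B: R_B^{AB}·3.5 = 48.12 + 31.94, so R_B^{AB} = 22.88 kN and R_A = 27.5 − 22.88 = 4.625 kN.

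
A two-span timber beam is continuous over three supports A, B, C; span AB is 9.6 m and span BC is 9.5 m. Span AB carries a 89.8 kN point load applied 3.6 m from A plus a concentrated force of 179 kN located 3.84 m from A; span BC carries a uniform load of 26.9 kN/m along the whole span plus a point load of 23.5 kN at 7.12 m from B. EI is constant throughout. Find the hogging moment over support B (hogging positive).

Take M_B as the redundant. Released structure: two simple spans AB and BC with a hinge at B.
Rotations at B on the released spans (each span's end-slope, ×1/EI):
  span AB: point load 89.8 at a = 3.6: Pab(L + a)/(6LEI) = 444.5/EI
  span AB: point load 179 at a = 3.84: Pab(L + a)/(6LEI) = 923.8/EI
  span BC: UDL 26.9: wL³/(24EI) = 961/EI
  span BC: point load 23.5 at a = 7.12: Pab(L + b)/(6LEI) = 83/EI
  relative rotation θ_0 = (1368 + 1044)/EI = 2412/EI
A unit hogging moment at B produces rotation L₁/(3EI) + L₂/(3EI) = 6.367/EI.
Slope continuity at B: θ_0 = M_B·6.367/EI, so M_B = 2412/6.367 = 378.9 kN·m (hogging).

M_B = 378.9 kN·m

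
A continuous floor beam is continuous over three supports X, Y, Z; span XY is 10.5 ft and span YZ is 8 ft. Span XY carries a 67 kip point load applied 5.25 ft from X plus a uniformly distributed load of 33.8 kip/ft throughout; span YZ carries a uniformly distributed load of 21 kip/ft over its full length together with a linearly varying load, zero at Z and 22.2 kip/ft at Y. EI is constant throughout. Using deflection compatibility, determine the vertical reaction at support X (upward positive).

R_X = 167.8 kip

Take M_Y as the redundant. Released structure: two simple spans XY and YZ with a hinge at Y.
Rotations at Y on the released spans (each span's end-slope, ×1/EI):
  span XY: point load 67 at a = 5.25: Pab(L + a)/(6LEI) = 461.7/EI
  span XY: UDL 33.8: wL³/(24EI) = 1630/EI
  span YZ: UDL 21: wL³/(24EI) = 448/EI
  span YZ: triangular load, peak 22.2: w₀L³/(45EI) = 252.6/EI
  relative rotation θ_0 = (2092 + 700.6)/EI = 2793/EI
A unit hogging moment at Y produces rotation L₁/(3EI) + L₂/(3EI) = 6.167/EI.
Compatibility: M_Y·(L₁+L₂)/(3EI) = θ_0, giving M_Y = 452.9 kip·ft (hogging).
Span XY, ΣM about X with M_Y applied at Y: R_Y^{XY}·10.5 = 2215 + 452.9, so R_Y^{XY} = 254.1 kip and R_X = 421.9 − 254.1 = 167.8 kip.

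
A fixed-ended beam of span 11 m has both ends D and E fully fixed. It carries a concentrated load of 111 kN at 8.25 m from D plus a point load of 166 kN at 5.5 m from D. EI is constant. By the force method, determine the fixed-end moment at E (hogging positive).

M_E = 400 kN·m

Release both end moments; the primary structure is a simply-supported span DE with redundants M_D and M_E.
On the primary (simply-supported) span, the end slopes from the loading are:
  at D: point load 111 at a = 8.25: Pab(L + b)/(6LEI) = 524.6/EI
  at E: point load 111 at a = 8.25: Pab(L + a)/(6LEI) = 734.5/EI
  at D: point load 166 at a = 5.5: Pab(L + b)/(6LEI) = 1255/EI
  at E: point load 166 at a = 5.5: Pab(L + a)/(6LEI) = 1255/EI
  θ_D0 = 1780/EI,  θ_E0 = 1990/EI
Flexibility coefficients: a unit moment at one end gives L/(3EI) there and L/(6EI) at the far end, so f₁₁ = f₂₂ = 3.667/EI and f₁₂ = f₂₁ = 1.833/EI.
Compatibility — zero rotation at each built-in end:
  3.667 M_D + 1.833 M_E = 1780
  1.833 M_D + 3.667 M_E = 1990
Solving the pair gives M_D = 285.5 kN·m and M_E = 400 kN·m (hogging).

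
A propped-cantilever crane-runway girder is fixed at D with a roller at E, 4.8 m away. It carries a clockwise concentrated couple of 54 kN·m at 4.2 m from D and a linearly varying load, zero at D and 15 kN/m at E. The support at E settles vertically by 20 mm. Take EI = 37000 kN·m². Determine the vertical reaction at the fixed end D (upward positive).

Remove the prop at E; the released (primary) structure is a cantilever built in at D.
Downward deflection at the released point E due to the loads:
  clockwise couple 54 at a = 4.2: M₀a(2L − a)/(2EI) = 612.4/EI
  triangular load, peak 15 at the free end: 11w₀L⁴/(120EI) = 729.9/EI
  δ_0 = 1342/EI
Tip deflection under a unit load at E: L³/(3EI) = 36.86/EI.
With EI = 37000 kN·m²: δ_0 = 0.036277 m and δ_{EE} = 0.000996 m/kN.
Compatibility — the beam at E must follow the support down by 0.02 m: δ_0 − R_E·δ_{EE} = 0.02, so R_E = (0.036277 − 0.02)/0.000996 = 16.34 kN.
Vertical equilibrium: R_D = ΣP − R_E = 36 − 16.34 = 19.66 kN.

R_D = 19.66 kN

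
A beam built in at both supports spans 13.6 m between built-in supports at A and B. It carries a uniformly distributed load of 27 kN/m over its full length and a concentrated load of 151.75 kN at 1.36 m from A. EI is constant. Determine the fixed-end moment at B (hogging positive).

Release both end moments; the primary structure is a simply-supported span AB with redundants M_A and M_B.
End rotations of the released simple span under the applied load (×1/EI):
  at A: UDL 27: wL³/(24EI) = 2830/EI
  at B: UDL 27: wL³/(24EI) = 2830/EI
  at A: point load 151.75 at a = 1.36: Pab(L + b)/(6LEI) = 799.9/EI
  at B: point load 151.75 at a = 1.36: Pab(L + a)/(6LEI) = 463.1/EI
  θ_A0 = 3630/EI,  θ_B0 = 3293/EI
Flexibility coefficients: a unit moment at one end gives L/(3EI) there and L/(6EI) at the far end, so f₁₁ = f₂₂ = 4.533/EI and f₁₂ = f₂₁ = 2.267/EI.
Compatibility — zero rotation at each built-in end:
  4.533 M_A + 2.267 M_B = 3630
  2.267 M_A + 4.533 M_B = 3293
Solving the pair gives M_A = 583.3 kN·m and M_B = 434.7 kN·m (hogging).

M_B = 434.7 kN·m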